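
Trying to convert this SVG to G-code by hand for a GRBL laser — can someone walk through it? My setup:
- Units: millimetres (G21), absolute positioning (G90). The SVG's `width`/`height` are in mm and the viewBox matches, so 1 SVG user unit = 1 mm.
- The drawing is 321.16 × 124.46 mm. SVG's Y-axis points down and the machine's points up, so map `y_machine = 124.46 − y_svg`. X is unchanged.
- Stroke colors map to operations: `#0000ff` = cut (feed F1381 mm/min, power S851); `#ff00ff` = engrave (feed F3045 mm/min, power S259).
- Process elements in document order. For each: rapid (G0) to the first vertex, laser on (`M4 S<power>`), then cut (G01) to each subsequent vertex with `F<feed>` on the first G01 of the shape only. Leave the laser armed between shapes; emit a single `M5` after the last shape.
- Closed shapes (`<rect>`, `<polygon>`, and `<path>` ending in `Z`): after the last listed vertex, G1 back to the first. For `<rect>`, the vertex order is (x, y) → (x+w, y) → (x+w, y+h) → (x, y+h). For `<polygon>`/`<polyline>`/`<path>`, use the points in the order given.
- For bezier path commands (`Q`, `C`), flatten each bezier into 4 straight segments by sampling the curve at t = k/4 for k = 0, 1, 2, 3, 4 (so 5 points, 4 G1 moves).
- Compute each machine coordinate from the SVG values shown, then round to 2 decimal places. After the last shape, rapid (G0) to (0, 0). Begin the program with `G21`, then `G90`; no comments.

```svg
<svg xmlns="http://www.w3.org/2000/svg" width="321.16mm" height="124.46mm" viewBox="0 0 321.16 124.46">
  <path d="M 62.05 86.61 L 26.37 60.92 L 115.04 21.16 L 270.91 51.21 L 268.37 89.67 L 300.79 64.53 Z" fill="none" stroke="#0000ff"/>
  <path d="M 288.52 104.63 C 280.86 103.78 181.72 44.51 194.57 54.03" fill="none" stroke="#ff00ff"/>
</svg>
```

G21
G90
G0 X62.05 Y37.85
M4 S851
G01 X26.37 Y63.54 F1381
G01 X115.04 Y103.30
G01 X270.91 Y73.25
G01 X268.37 Y34.79
G01 X300.79 Y59.93
G01 X62.05 Y37.85
G0 X288.52 Y19.83
M4 S259
G01 X268.80 Y29.43 F3045
G01 X233.85 Y49.02
G01 X202.75 Y66.66
G01 X194.57 Y70.43
M5
G0 X0.00 Y0.00

Since the viewBox matches the mm dimensions, user units are millimetres directly. The only transform is the Y-flip y_m = 124.46 − y_svg.

Shape 1 is a closed polygon drawn with `<path>`. Its stroke #0000ff means cut at S851, F1381. After flipping Y the toolpath is (62.05,37.85) → (26.37,63.54) → (115.04,103.30) → (270.91,73.25) → (268.37,34.79) → (300.79,59.93) → (62.05,37.85), returning to the start.

Shape 2 is a cubic bezier drawn with `<path>`. Its stroke #ff00ff means engrave at S259, F3045. After flipping Y the toolpath is (288.52,19.83) → (268.80,29.43) → (233.85,49.02) → (202.75,66.66) → (194.57,70.43).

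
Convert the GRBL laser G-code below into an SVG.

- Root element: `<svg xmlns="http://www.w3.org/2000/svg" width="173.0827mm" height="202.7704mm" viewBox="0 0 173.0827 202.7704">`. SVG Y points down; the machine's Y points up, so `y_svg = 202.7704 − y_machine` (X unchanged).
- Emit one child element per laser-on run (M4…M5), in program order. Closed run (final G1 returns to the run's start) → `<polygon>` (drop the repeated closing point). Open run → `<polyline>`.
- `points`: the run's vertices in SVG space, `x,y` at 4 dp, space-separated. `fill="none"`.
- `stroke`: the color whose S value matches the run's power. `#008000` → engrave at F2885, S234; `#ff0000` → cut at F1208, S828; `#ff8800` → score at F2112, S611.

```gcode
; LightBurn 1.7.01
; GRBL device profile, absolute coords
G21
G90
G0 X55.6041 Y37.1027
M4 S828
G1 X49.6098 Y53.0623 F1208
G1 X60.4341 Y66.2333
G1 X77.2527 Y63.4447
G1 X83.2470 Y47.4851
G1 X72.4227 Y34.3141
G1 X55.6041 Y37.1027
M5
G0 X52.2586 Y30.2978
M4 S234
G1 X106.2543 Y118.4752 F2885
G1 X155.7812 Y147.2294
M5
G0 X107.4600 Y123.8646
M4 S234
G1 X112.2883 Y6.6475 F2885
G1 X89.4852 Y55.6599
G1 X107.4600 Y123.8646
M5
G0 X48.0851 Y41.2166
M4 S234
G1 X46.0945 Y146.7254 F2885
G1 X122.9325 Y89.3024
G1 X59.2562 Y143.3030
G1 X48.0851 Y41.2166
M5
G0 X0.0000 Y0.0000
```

Each laser-on run becomes one SVG element. Flip Y back into SVG space with y_svg = 202.7704 − y_machine.

Run 1: power S828 maps to stroke `#ff0000` (cut). The run returns to its start, so emit a `<polygon>` with points (Y-flipped): 55.6041,165.6677 49.6098,149.7081 60.4341,136.5371 77.2527,139.3257 83.2470,155.2853 72.4227,168.4563.

Run 2: the run's S234 means `#008000` (engrave). The run is open, so emit a `<polyline>` with points (Y-flipped): 52.2586,172.4726 106.2543,84.2952 155.7812,55.5410.

Run 3: S234 ⇒ engrave layer `#008000`. The run returns to its start, so emit a `<polygon>` with points (Y-flipped): 107.4600,78.9058 112.2883,196.1229 89.4852,147.1105.

Run 4: power S234 maps to stroke `#008000` (engrave). The run returns to its start, so emit a `<polygon>` with points (Y-flipped): 48.0851,161.5538 46.0945,56.0450 122.9325,113.4680 59.2562,59.4674.

<svg xmlns="http://www.w3.org/2000/svg" width="173.0827mm" height="202.7704mm" viewBox="0 0 173.0827 202.7704">
  <polygon points="55.6041,165.6677 49.6098,149.7081 60.4341,136.5371 77.2527,139.3257 83.2470,155.2853 72.4227,168.4563" fill="none" stroke="#ff0000"/>
  <polyline points="52.2586,172.4726 106.2543,84.2952 155.7812,55.5410" fill="none" stroke="#008000"/>
  <polygon points="107.4600,78.9058 112.2883,196.1229 89.4852,147.1105" fill="none" stroke="#008000"/>
  <polygon points="48.0851,161.5538 46.0945,56.0450 122.9325,113.4680 59.2562,59.4674" fill="none" stroke="#008000"/>
</svg>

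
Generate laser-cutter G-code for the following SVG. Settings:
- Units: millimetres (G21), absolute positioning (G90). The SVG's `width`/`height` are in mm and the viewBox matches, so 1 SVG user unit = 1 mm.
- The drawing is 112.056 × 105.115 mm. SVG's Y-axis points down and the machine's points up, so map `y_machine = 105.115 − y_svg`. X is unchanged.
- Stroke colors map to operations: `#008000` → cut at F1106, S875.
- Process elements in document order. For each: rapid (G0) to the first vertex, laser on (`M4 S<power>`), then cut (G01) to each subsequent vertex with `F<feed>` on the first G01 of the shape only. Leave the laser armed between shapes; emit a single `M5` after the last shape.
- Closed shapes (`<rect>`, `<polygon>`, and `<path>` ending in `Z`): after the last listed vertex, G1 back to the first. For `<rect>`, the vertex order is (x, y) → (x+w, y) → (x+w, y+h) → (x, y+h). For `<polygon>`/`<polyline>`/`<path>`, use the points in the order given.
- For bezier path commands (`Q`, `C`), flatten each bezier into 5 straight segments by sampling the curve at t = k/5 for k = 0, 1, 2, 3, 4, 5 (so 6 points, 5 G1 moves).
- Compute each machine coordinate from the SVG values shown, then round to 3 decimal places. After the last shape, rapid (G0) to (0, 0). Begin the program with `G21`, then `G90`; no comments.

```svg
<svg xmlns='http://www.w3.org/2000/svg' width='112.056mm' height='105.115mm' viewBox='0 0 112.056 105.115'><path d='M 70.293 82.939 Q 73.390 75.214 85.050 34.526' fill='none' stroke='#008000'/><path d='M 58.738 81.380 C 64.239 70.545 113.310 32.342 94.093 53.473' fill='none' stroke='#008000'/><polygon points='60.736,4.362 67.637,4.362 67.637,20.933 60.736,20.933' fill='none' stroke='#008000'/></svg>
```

G21
G90
G0 X70.293 Y22.176
M4 S875
G01 X71.874 Y26.585 F1106
G01 X74.141 Y33.630
G01 X77.092 Y43.313
G01 X80.729 Y55.632
G01 X85.050 Y70.589
G0 X58.738 Y23.735
M4 S875
G01 X66.372 Y32.827 F1106
G01 X79.094 Y44.325
G01 X91.534 Y54.068
G01 X98.324 Y57.894
G01 X94.093 Y51.642
G0 X60.736 Y100.753
M4 S875
G01 X67.637 Y100.753 F1106
G01 X67.637 Y84.182
G01 X60.736 Y84.182
G01 X60.736 Y100.753
M5
G0 X0.000 Y0.000

viewBox `0 0 112.056 105.115` with mm width/height → 1 unit = 1 mm. Flip: y_m = 105.115 − y_svg.

**Shape 1** — `<path>` quadratic bezier, stroke `#008000` → cut (S875, F1106). Control points (SVG): P0=(70.293,82.939), P1=(73.390,75.214), P2=(85.050,34.526); sampled at t=k/5. Machine vertices: (70.293,22.176) → (71.874,26.585) → (74.141,33.630) → (77.092,43.313) → (80.729,55.632) → (85.050,70.589). Open path.

**Shape 2** — `<path>` cubic bezier, stroke `#008000` → cut (S875, F1106). Control points (SVG): P0=(58.738,81.380), P1=(64.239,70.545), P2=(113.310,32.342), P3=(94.093,53.473); sampled at t=k/5. Machine vertices: (58.738,23.735) → (66.372,32.827) → (79.094,44.325) → (91.534,54.068) → (98.324,57.894) → (94.093,51.642). Open path.

**Shape 3** — `<polygon>` rectangle, stroke `#008000` → cut (S875, F1106). Machine vertices: (60.736,100.753) → (67.637,100.753) → (67.637,84.182) → (60.736,84.182) → (60.736,100.753). Closed: final G1 returns to the first vertex.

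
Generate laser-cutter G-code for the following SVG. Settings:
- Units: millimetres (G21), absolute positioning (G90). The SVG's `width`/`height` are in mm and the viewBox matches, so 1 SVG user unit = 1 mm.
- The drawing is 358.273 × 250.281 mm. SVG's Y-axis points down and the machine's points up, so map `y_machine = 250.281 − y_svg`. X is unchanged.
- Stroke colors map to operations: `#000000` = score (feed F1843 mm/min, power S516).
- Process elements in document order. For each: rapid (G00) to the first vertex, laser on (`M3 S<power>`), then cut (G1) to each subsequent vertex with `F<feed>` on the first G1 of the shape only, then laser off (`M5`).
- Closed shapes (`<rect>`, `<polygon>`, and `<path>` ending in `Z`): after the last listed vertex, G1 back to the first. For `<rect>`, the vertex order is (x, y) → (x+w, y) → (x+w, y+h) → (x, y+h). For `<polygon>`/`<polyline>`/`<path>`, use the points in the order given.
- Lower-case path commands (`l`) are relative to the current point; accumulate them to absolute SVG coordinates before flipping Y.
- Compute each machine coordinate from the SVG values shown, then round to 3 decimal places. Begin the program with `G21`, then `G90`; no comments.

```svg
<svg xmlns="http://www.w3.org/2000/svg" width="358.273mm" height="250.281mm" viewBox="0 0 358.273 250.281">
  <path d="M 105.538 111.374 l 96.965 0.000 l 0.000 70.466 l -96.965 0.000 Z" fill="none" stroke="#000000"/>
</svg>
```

G21
G90
G00 X105.538 Y138.907
M3 S516
G1 X202.503 Y138.907 F1843
G1 X202.503 Y68.441
G1 X105.538 Y68.441
G1 X105.538 Y138.907
M5

viewBox `0 0 358.273 250.281` with mm width/height → 1 unit = 1 mm. Flip: y_m = 250.281 − y_svg.

**Shape 1** — `<path>` rectangle, stroke `#000000` → score (S516, F1843). Machine vertices: (105.538,138.907) → (202.503,138.907) → (202.503,68.441) → (105.538,68.441) → (105.538,138.907). Closed: final G1 returns to the first vertex.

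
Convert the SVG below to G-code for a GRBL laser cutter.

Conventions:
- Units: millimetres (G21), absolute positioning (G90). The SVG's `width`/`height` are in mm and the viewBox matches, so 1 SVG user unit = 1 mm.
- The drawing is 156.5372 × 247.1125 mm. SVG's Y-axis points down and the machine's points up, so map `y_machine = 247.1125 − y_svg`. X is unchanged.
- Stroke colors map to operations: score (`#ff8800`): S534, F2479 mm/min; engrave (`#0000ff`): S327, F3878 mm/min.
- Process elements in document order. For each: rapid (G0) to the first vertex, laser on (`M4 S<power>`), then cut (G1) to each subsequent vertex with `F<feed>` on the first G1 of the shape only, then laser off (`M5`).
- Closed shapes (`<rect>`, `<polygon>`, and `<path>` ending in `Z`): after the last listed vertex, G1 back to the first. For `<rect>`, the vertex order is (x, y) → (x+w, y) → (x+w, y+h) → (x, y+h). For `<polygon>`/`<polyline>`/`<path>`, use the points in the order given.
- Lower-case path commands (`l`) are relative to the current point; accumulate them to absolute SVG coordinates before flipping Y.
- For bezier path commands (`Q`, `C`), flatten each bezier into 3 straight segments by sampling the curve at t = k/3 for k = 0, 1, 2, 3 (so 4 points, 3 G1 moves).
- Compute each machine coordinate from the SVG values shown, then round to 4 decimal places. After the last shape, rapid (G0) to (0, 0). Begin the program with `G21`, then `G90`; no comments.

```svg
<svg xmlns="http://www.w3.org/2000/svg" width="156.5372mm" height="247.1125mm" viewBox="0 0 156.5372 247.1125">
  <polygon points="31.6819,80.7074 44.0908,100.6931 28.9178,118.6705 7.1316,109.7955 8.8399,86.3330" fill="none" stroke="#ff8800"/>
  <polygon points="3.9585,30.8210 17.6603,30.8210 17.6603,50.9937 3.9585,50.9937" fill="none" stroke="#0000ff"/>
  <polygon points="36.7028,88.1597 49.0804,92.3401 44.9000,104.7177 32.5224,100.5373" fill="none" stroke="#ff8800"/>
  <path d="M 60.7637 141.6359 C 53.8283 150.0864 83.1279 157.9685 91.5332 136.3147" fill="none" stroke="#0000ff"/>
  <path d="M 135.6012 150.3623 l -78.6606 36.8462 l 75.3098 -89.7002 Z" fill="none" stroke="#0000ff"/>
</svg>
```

G21
G90
G0 X31.6819 Y166.4051
M4 S534
G1 X44.0908 Y146.4194 F2479
G1 X28.9178 Y128.4420
G1 X7.1316 Y137.3170
G1 X8.8399 Y160.7795
G1 X31.6819 Y166.4051
M5
G0 X3.9585 Y216.2915
M4 S327
G1 X17.6603 Y216.2915 F3878
G1 X17.6603 Y196.1188
G1 X3.9585 Y196.1188
G1 X3.9585 Y216.2915
M5
G0 X36.7028 Y158.9528
M4 S534
G1 X49.0804 Y154.7724 F2479
G1 X44.9000 Y142.3948
G1 X32.5224 Y146.5752
G1 X36.7028 Y158.9528
M5
G0 X60.7637 Y105.4766
M4 S327
G1 X63.7907 Y98.2884 F3878
G1 X78.2790 Y97.9164
G1 X91.5332 Y110.7978
M5
G0 X135.6012 Y96.7502
M4 S327
G1 X56.9406 Y59.9040 F3878
G1 X132.2504 Y149.6042
G1 X135.6012 Y96.7502
M5
G0 X0.0000 Y0.0000

Since the viewBox matches the mm dimensions, user units are millimetres directly. The only transform is the Y-flip y_m = 247.1125 − y_svg.

Shape 1 is a regular polygon drawn with `<polygon>`. Its stroke #ff8800 means score at S534, F2479. After flipping Y the toolpath is (31.6819,166.4051) → (44.0908,146.4194) → (28.9178,128.4420) → (7.1316,137.3170) → (8.8399,160.7795) → (31.6819,166.4051), returning to the start.

Shape 2 is a rectangle drawn with `<polygon>`. Its stroke #0000ff means engrave at S327, F3878. After flipping Y the toolpath is (3.9585,216.2915) → (17.6603,216.2915) → (17.6603,196.1188) → (3.9585,196.1188) → (3.9585,216.2915), returning to the start.

Shape 3 is a regular polygon drawn with `<polygon>`. Its stroke #ff8800 means score at S534, F2479. After flipping Y the toolpath is (36.7028,158.9528) → (49.0804,154.7724) → (44.9000,142.3948) → (32.5224,146.5752) → (36.7028,158.9528), returning to the start.

Shape 4 is a cubic bezier drawn with `<path>`. Its stroke #0000ff means engrave at S327, F3878. After flipping Y the toolpath is (60.7637,105.4766) → (63.7907,98.2884) → (78.2790,97.9164) → (91.5332,110.7978).

Shape 5 is a closed polygon drawn with `<path>`. Its stroke #0000ff means engrave at S327, F3878. After flipping Y the toolpath is (135.6012,96.7502) → (56.9406,59.9040) → (132.2504,149.6042) → (135.6012,96.7502), returning to the start.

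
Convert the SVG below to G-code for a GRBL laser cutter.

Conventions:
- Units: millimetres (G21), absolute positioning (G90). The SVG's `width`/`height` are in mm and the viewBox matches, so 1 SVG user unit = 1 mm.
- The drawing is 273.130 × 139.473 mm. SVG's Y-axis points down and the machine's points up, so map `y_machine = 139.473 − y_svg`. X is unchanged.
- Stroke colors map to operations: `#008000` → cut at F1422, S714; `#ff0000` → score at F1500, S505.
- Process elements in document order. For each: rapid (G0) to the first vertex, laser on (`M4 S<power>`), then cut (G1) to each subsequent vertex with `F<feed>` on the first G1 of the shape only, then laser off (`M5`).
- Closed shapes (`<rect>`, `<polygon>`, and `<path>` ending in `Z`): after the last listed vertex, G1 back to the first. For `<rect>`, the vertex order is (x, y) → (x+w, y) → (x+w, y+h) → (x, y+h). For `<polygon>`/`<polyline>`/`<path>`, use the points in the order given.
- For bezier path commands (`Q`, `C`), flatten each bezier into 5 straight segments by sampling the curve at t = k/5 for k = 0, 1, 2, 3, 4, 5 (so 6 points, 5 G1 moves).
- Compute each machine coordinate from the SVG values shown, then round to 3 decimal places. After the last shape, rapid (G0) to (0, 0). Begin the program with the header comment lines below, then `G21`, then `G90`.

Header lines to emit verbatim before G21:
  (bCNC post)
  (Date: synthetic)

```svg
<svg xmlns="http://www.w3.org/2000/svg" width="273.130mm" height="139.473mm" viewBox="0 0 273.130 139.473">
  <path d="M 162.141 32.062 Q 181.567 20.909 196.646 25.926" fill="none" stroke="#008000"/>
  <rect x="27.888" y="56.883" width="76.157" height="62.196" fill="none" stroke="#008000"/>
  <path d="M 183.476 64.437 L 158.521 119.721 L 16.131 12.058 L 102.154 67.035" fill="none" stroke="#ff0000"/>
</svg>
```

(bCNC post)
(Date: synthetic)
G21
G90
G0 X162.141 Y107.411
M4 S714
G1 X169.738 Y111.225 F1422
G1 X176.986 Y113.746
G1 X183.887 Y114.973
G1 X190.441 Y114.907
G1 X196.646 Y113.547
M5
G0 X27.888 Y82.590
M4 S714
G1 X104.045 Y82.590 F1422
G1 X104.045 Y20.394
G1 X27.888 Y20.394
G1 X27.888 Y82.590
M5
G0 X183.476 Y75.036
M4 S505
G1 X158.521 Y19.752 F1500
G1 X16.131 Y127.415
G1 X102.154 Y72.438
M5
G0 X0.000 Y0.000

Since the viewBox matches the mm dimensions, user units are millimetres directly. The only transform is the Y-flip y_m = 139.473 − y_svg.

Shape 1 is a quadratic bezier drawn with `<path>`. Its stroke #008000 means cut at S714, F1422. After flipping Y the toolpath is (162.141,107.411) → (169.738,111.225) → (176.986,113.746) → (183.887,114.973) → (190.441,114.907) → (196.646,113.547).

Shape 2 is a rectangle drawn with `<rect>`. Its stroke #008000 means cut at S714, F1422. After flipping Y the toolpath is (27.888,82.590) → (104.045,82.590) → (104.045,20.394) → (27.888,20.394) → (27.888,82.590), returning to the start.

Shape 3 is a open polyline drawn with `<path>`. Its stroke #ff0000 means score at S505, F1500. After flipping Y the toolpath is (183.476,75.036) → (158.521,19.752) → (16.131,127.415) → (102.154,72.438).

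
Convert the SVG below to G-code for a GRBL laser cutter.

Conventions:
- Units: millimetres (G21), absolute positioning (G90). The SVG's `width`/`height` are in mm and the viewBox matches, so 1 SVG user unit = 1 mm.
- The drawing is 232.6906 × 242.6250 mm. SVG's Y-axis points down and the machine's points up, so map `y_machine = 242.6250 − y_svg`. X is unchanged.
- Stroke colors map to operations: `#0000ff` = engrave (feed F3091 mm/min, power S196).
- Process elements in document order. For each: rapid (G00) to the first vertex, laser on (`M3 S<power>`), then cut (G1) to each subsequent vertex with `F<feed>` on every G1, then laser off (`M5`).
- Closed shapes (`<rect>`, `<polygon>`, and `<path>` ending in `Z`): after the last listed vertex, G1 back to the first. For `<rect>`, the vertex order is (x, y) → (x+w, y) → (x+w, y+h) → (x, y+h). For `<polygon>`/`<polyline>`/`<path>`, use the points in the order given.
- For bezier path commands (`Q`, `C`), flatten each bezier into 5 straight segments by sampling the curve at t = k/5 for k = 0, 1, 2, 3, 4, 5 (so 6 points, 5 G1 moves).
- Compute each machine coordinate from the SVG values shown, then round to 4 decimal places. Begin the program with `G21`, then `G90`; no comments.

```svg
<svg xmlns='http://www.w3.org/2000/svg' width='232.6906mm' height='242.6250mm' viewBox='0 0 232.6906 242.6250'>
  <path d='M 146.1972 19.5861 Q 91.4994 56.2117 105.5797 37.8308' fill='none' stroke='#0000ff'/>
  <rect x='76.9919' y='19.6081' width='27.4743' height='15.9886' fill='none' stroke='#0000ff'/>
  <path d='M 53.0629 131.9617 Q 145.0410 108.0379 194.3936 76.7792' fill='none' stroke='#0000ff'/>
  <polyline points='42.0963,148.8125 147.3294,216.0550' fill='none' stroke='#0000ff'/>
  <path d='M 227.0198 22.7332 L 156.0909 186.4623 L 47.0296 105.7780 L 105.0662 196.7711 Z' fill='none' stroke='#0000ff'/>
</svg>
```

G21
G90
G00 X146.1972 Y223.0389
M3 S196
G1 X127.0692 Y210.5889 F3091
G1 X113.4435 Y202.5395 F3091
G1 X105.3200 Y198.8905 F3091
G1 X102.6987 Y199.6421 F3091
G1 X105.5797 Y204.7942 F3091
M5
G00 X76.9919 Y223.0169
M3 S196
G1 X104.4662 Y223.0169 F3091
G1 X104.4662 Y207.0283 F3091
G1 X76.9919 Y207.0283 F3091
G1 X76.9919 Y223.0169 F3091
M5
G00 X53.0629 Y110.6633
M3 S196
G1 X88.1491 Y120.5262 F3091
G1 X119.8253 Y130.9759 F3091
G1 X148.0914 Y142.0124 F3091
G1 X172.9475 Y153.6357 F3091
G1 X194.3936 Y165.8458 F3091
M5
G00 X42.0963 Y93.8125
M3 S196
G1 X147.3294 Y26.5700 F3091
M5
G00 X227.0198 Y219.8918
M3 S196
G1 X156.0909 Y56.1627 F3091
G1 X47.0296 Y136.8470 F3091
G1 X105.0662 Y45.8539 F3091
G1 X227.0198 Y219.8918 F3091
M5

Since the viewBox matches the mm dimensions, user units are millimetres directly. The only transform is the Y-flip y_m = 242.6250 − y_svg.

Shape 1 is a quadratic bezier drawn with `<path>`. Its stroke #0000ff means engrave at S196, F3091. After flipping Y the toolpath is (146.1972,223.0389) → (127.0692,210.5889) → (113.4435,202.5395) → (105.3200,198.8905) → (102.6987,199.6421) → (105.5797,204.7942).

Shape 2 is a rectangle drawn with `<rect>`. Its stroke #0000ff means engrave at S196, F3091. After flipping Y the toolpath is (76.9919,223.0169) → (104.4662,223.0169) → (104.4662,207.0283) → (76.9919,207.0283) → (76.9919,223.0169), returning to the start.

Shape 3 is a quadratic bezier drawn with `<path>`. Its stroke #0000ff means engrave at S196, F3091. After flipping Y the toolpath is (53.0629,110.6633) → (88.1491,120.5262) → (119.8253,130.9759) → (148.0914,142.0124) → (172.9475,153.6357) → (194.3936,165.8458).

Shape 4 is a line segment drawn with `<polyline>`. Its stroke #0000ff means engrave at S196, F3091. After flipping Y the toolpath is (42.0963,93.8125) → (147.3294,26.5700).

Shape 5 is a closed polygon drawn with `<path>`. Its stroke #0000ff means engrave at S196, F3091. After flipping Y the toolpath is (227.0198,219.8918) → (156.0909,56.1627) → (47.0296,136.8470) → (105.0662,45.8539) → (227.0198,219.8918), returning to the start.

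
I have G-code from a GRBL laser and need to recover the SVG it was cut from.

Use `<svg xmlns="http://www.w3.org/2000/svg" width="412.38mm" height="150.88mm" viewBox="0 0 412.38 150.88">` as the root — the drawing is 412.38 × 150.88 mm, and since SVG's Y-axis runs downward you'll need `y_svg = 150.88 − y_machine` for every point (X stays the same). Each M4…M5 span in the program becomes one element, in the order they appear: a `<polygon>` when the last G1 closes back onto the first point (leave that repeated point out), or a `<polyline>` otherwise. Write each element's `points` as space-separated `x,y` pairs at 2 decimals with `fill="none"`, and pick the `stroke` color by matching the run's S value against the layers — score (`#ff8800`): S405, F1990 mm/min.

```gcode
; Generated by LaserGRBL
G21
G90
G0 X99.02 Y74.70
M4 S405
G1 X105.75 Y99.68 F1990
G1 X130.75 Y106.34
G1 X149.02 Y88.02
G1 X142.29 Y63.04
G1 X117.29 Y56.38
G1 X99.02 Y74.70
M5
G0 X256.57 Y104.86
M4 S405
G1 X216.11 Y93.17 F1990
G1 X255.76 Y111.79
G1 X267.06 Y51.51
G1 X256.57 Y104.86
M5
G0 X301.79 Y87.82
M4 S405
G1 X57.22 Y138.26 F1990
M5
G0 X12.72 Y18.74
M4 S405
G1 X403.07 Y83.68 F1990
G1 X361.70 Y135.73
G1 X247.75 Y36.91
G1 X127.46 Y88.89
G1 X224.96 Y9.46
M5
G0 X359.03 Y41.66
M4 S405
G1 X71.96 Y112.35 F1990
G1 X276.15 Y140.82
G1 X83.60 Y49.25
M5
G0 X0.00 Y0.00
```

<svg xmlns="http://www.w3.org/2000/svg" width="412.38mm" height="150.88mm" viewBox="0 0 412.38 150.88">
  <polygon points="99.02,76.18 105.75,51.20 130.75,44.54 149.02,62.86 142.29,87.84 117.29,94.50" fill="none" stroke="#ff8800"/>
  <polygon points="256.57,46.02 216.11,57.71 255.76,39.09 267.06,99.37" fill="none" stroke="#ff8800"/>
  <polyline points="301.79,63.06 57.22,12.62" fill="none" stroke="#ff8800"/>
  <polyline points="12.72,132.14 403.07,67.20 361.70,15.15 247.75,113.97 127.46,61.99 224.96,141.42" fill="none" stroke="#ff8800"/>
  <polyline points="359.03,109.22 71.96,38.53 276.15,10.06 83.60,101.63" fill="none" stroke="#ff8800"/>
</svg>

Each laser-on run becomes one SVG element. Flip Y back into SVG space with y_svg = 150.88 − y_machine. Every run uses S405, so all elements get stroke `#ff8800` (score).

Run 1: The run returns to its start, so emit a `<polygon>` with points (Y-flipped): 99.02,76.18 105.75,51.20 130.75,44.54 149.02,62.86 142.29,87.84 117.29,94.50.

Run 2: The run returns to its start, so emit a `<polygon>` with points (Y-flipped): 256.57,46.02 216.11,57.71 255.76,39.09 267.06,99.37.

Run 3: The run is open, so emit a `<polyline>` with points (Y-flipped): 301.79,63.06 57.22,12.62.

Run 4: The run is open, so emit a `<polyline>` with points (Y-flipped): 12.72,132.14 403.07,67.20 361.70,15.15 247.75,113.97 127.46,61.99 224.96,141.42.

Run 5: The run is open, so emit a `<polyline>` with points (Y-flipped): 359.03,109.22 71.96,38.53 276.15,10.06 83.60,101.63.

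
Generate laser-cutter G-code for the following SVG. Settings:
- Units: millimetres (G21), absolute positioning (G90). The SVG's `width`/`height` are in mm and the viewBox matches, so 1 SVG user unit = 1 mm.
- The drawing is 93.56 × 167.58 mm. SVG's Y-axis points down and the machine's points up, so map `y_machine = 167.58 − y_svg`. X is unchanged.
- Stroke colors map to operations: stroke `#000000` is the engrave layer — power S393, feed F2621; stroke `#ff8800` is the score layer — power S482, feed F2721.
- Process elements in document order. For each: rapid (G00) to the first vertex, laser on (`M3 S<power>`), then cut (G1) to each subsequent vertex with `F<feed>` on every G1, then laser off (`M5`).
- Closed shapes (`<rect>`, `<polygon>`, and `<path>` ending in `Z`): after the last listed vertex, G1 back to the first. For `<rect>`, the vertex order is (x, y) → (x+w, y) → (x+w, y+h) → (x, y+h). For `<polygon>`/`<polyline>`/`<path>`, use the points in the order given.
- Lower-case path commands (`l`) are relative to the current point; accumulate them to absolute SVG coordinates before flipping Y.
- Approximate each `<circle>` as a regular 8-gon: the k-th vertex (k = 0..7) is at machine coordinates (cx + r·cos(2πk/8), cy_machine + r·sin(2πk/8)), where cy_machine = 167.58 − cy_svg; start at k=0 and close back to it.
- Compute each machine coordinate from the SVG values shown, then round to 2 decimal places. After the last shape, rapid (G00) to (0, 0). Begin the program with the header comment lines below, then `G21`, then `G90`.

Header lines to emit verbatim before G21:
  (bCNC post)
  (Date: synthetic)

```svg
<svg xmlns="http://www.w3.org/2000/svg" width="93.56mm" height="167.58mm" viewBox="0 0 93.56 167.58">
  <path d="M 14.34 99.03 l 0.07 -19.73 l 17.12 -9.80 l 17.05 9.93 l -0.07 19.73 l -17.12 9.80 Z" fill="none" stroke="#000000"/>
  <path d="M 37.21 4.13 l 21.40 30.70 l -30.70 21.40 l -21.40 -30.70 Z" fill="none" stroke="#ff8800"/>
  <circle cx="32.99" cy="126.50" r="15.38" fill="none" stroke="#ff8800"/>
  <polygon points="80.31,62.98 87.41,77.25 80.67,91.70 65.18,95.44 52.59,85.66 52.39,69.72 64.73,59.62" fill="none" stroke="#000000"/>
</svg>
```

(bCNC post)
(Date: synthetic)
G21
G90
G00 X14.34 Y68.55
M3 S393
G1 X14.41 Y88.28 F2621
G1 X31.53 Y98.08 F2621
G1 X48.58 Y88.15 F2621
G1 X48.51 Y68.42 F2621
G1 X31.39 Y58.62 F2621
G1 X14.34 Y68.55 F2621
M5
G00 X37.21 Y163.45
M3 S482
G1 X58.61 Y132.75 F2721
G1 X27.91 Y111.35 F2721
G1 X6.51 Y142.05 F2721
G1 X37.21 Y163.45 F2721
M5
G00 X48.37 Y41.08
M3 S482
G1 X43.87 Y51.96 F2721
G1 X32.99 Y56.46 F2721
G1 X22.11 Y51.96 F2721
G1 X17.61 Y41.08 F2721
G1 X22.11 Y30.20 F2721
G1 X32.99 Y25.70 F2721
G1 X43.87 Y30.20 F2721
G1 X48.37 Y41.08 F2721
M5
G00 X80.31 Y104.60
M3 S393
G1 X87.41 Y90.33 F2621
G1 X80.67 Y75.88 F2621
G1 X65.18 Y72.14 F2621
G1 X52.59 Y81.92 F2621
G1 X52.39 Y97.86 F2621
G1 X64.73 Y107.96 F2621
G1 X80.31 Y104.60 F2621
M5
G00 X0.00 Y0.00

1 u = 1 mm; y_m = 167.58 − y.

[1] `<path>` regular polygon, #000000→engrave S393 F2621: (14.34,68.55) → (14.41,88.28) → (31.53,98.08) → (48.58,88.15) → (48.51,68.42) → (31.39,58.62) → (14.34,68.55) (closed)

[2] `<path>` regular polygon, #ff8800→score S482 F2721: (37.21,163.45) → (58.61,132.75) → (27.91,111.35) → (6.51,142.05) → (37.21,163.45) (closed)

[3] `<circle>` circle, #ff8800→score S482 F2721: (48.37,41.08) → (43.87,51.96) → (32.99,56.46) → (22.11,51.96) → (17.61,41.08) → (22.11,30.20) → (32.99,25.70) → (43.87,30.20) → (48.37,41.08) (closed)

[4] `<polygon>` regular polygon, #000000→engrave S393 F2621: (80.31,104.60) → (87.41,90.33) → (80.67,75.88) → (65.18,72.14) → (52.59,81.92) → (52.39,97.86) → (64.73,107.96) → (80.31,104.60) (closed)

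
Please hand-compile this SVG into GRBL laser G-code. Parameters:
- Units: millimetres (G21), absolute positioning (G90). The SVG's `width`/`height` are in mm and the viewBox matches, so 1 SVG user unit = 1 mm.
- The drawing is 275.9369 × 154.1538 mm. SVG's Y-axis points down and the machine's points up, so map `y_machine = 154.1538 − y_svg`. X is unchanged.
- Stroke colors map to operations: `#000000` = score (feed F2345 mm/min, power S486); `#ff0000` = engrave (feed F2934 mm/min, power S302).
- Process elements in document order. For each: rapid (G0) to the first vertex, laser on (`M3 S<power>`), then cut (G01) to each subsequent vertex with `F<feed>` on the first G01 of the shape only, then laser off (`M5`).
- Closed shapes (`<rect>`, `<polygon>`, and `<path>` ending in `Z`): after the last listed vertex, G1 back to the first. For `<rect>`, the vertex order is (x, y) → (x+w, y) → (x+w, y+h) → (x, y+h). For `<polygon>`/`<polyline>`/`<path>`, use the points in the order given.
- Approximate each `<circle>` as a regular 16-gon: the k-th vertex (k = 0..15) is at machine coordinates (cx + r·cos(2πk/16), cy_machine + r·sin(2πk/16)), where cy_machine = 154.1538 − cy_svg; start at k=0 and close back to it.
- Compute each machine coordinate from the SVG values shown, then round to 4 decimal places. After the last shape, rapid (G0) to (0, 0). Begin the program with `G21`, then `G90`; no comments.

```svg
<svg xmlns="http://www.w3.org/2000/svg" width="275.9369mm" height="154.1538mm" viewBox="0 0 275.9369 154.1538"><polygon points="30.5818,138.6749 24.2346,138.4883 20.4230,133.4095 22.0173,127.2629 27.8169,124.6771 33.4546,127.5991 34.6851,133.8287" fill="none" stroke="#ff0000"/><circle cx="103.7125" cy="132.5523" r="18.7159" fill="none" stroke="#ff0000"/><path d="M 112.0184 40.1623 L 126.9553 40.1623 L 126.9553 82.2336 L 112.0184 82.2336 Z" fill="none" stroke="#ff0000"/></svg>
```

G21
G90
G0 X30.5818 Y15.4789
M3 S302
G01 X24.2346 Y15.6655 F2934
G01 X20.4230 Y20.7443
G01 X22.0173 Y26.8909
G01 X27.8169 Y29.4767
G01 X33.4546 Y26.5547
G01 X34.6851 Y20.3251
G01 X30.5818 Y15.4789
M5
G0 X122.4284 Y21.6015
M3 S302
G01 X121.0037 Y28.7638 F2934
G01 X116.9466 Y34.8356
G01 X110.8748 Y38.8927
G01 X103.7125 Y40.3174
G01 X96.5502 Y38.8927
G01 X90.4784 Y34.8356
G01 X86.4213 Y28.7638
G01 X84.9966 Y21.6015
G01 X86.4213 Y14.4392
G01 X90.4784 Y8.3674
G01 X96.5502 Y4.3103
G01 X103.7125 Y2.8856
G01 X110.8748 Y4.3103
G01 X116.9466 Y8.3674
G01 X121.0037 Y14.4392
G01 X122.4284 Y21.6015
M5
G0 X112.0184 Y113.9915
M3 S302
G01 X126.9553 Y113.9915 F2934
G01 X126.9553 Y71.9202
G01 X112.0184 Y71.9202
G01 X112.0184 Y113.9915
M5
G0 X0.0000 Y0.0000

1 u = 1 mm; y_m = 154.1538 − y.

[1] `<polygon>` regular polygon, #ff0000→engrave S302 F2934: (30.5818,15.4789) → (24.2346,15.6655) → (20.4230,20.7443) → (22.0173,26.8909) → (27.8169,29.4767) → (33.4546,26.5547) → (34.6851,20.3251) → (30.5818,15.4789) (closed)

[2] `<circle>` circle, #ff0000→engrave S302 F2934: (122.4284,21.6015) → (121.0037,28.7638) → (116.9466,34.8356) → (110.8748,38.8927) → (103.7125,40.3174) → (96.5502,38.8927) → (90.4784,34.8356) → (86.4213,28.7638) → (84.9966,21.6015) → (86.4213,14.4392) → (90.4784,8.3674) → (96.5502,4.3103) → (103.7125,2.8856) → (110.8748,4.3103) → (116.9466,8.3674) → (121.0037,14.4392) → (122.4284,21.6015) (closed)

[3] `<path>` rectangle, #ff0000→engrave S302 F2934: (112.0184,113.9915) → (126.9553,113.9915) → (126.9553,71.9202) → (112.0184,71.9202) → (112.0184,113.9915) (closed)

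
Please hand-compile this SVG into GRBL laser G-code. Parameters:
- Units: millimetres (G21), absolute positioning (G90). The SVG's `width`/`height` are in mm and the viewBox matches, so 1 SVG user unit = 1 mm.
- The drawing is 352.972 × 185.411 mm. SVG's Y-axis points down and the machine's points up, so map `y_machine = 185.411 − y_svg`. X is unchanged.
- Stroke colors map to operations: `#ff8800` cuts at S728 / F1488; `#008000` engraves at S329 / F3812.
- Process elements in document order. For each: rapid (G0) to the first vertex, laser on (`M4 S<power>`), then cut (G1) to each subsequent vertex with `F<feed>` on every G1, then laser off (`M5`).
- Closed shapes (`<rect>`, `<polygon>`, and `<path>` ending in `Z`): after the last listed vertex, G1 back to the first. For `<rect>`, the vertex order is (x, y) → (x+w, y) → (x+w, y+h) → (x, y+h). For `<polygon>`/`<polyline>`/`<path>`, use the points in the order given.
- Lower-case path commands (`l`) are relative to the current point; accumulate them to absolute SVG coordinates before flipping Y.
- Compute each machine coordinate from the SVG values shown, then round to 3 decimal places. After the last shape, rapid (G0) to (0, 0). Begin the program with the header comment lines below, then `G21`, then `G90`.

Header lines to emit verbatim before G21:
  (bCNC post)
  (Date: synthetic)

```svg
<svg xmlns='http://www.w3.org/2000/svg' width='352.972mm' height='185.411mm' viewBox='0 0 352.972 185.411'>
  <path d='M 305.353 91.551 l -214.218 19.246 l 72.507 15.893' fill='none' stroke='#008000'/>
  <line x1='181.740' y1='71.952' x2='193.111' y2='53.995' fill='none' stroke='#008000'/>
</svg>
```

1 u = 1 mm; y_m = 185.411 − y.

[1] `<path>` open polyline, #008000→engrave S329 F3812: (305.353,93.860) → (91.135,74.614) → (163.642,58.721)

[2] `<line>` line segment, #008000→engrave S329 F3812: (181.740,113.459) → (193.111,131.416)

(bCNC post)
(Date: synthetic)
G21
G90
G0 X305.353 Y93.860
M4 S329
G1 X91.135 Y74.614 F3812
G1 X163.642 Y58.721 F3812
M5
G0 X181.740 Y113.459
M4 S329
G1 X193.111 Y131.416 F3812
M5
G0 X0.000 Y0.000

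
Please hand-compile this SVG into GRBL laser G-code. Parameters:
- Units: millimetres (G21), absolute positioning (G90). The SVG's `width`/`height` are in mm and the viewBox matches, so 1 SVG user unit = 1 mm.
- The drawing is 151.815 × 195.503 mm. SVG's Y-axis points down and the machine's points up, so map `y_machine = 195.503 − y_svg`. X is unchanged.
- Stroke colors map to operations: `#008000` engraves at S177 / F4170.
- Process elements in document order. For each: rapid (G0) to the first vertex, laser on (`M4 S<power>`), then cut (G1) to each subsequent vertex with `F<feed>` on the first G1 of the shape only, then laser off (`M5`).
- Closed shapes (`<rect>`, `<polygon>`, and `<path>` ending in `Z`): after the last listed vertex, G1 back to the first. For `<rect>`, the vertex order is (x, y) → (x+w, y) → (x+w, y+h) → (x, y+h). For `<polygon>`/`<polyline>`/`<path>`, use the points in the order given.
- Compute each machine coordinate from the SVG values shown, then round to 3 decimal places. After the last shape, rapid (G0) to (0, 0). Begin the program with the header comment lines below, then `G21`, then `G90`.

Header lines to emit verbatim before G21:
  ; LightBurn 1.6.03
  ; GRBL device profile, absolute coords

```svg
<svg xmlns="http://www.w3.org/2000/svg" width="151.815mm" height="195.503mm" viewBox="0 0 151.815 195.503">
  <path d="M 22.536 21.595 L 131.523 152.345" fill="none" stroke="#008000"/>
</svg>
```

viewBox `0 0 151.815 195.503` with mm width/height → 1 unit = 1 mm. Flip: y_m = 195.503 − y_svg.

**Shape 1** — `<path>` line segment, stroke `#008000` → engrave (S177, F4170). Machine vertices: (22.536,173.908) → (131.523,43.158). Open path.

; LightBurn 1.6.03
; GRBL device profile, absolute coords
G21
G90
G0 X22.536 Y173.908
M4 S177
G1 X131.523 Y43.158 F4170
M5
G0 X0.000 Y0.000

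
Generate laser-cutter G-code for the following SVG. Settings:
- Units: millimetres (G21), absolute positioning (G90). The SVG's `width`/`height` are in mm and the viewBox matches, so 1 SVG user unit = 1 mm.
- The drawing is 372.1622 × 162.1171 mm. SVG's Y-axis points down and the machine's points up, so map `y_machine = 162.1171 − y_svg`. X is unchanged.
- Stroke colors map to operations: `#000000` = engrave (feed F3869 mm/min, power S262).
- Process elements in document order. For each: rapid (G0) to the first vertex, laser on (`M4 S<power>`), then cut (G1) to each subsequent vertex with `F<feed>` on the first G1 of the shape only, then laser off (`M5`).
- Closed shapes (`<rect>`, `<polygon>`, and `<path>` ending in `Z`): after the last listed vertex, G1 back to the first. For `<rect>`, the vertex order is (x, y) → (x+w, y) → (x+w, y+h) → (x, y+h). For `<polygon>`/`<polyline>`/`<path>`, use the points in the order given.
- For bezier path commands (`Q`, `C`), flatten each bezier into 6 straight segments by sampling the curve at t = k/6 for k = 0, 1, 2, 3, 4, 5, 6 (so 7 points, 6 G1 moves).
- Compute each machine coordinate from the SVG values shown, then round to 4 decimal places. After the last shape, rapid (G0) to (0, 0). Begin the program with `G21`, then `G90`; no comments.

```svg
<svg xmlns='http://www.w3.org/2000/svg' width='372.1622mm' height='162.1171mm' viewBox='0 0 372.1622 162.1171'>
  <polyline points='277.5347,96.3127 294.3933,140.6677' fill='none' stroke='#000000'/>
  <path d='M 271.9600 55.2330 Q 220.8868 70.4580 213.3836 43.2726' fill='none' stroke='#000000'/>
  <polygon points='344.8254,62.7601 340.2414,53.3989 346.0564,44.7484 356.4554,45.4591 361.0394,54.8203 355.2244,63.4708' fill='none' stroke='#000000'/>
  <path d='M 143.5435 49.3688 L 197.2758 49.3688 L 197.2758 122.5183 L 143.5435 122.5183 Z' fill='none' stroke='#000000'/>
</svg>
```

G21
G90
G0 X277.5347 Y65.8044
M4 S262
G1 X294.3933 Y21.4494 F3869
M5
G0 X271.9600 Y106.8841
M4 S262
G1 X256.1459 Y102.9872 F3869
G1 X242.7523 Y101.4464
G1 X231.7793 Y102.2617
G1 X223.2268 Y105.4332
G1 X217.0949 Y110.9608
G1 X213.3836 Y118.8445
M5
G0 X344.8254 Y99.3570
M4 S262
G1 X340.2414 Y108.7182 F3869
G1 X346.0564 Y117.3687
G1 X356.4554 Y116.6580
G1 X361.0394 Y107.2968
G1 X355.2244 Y98.6463
G1 X344.8254 Y99.3570
M5
G0 X143.5435 Y112.7483
M4 S262
G1 X197.2758 Y112.7483 F3869
G1 X197.2758 Y39.5988
G1 X143.5435 Y39.5988
G1 X143.5435 Y112.7483
M5
G0 X0.0000 Y0.0000

viewBox `0 0 372.1622 162.1171` with mm width/height → 1 unit = 1 mm. Flip: y_m = 162.1171 − y_svg.

**Shape 1** — `<polyline>` line segment, stroke `#000000` → engrave (S262, F3869). Machine vertices: (277.5347,65.8044) → (294.3933,21.4494). Open path.

**Shape 2** — `<path>` quadratic bezier, stroke `#000000` → engrave (S262, F3869). Control points (SVG): P0=(271.9600,55.2330), P1=(220.8868,70.4580), P2=(213.3836,43.2726); sampled at t=k/6. Machine vertices: (271.9600,106.8841) → (256.1459,102.9872) → (242.7523,101.4464) → (231.7793,102.2617) → (223.2268,105.4332) → (217.0949,110.9608) → (213.3836,118.8445). Open path.

**Shape 3** — `<polygon>` regular polygon, stroke `#000000` → engrave (S262, F3869). Machine vertices: (344.8254,99.3570) → (340.2414,108.7182) → (346.0564,117.3687) → (356.4554,116.6580) → (361.0394,107.2968) → (355.2244,98.6463) → (344.8254,99.3570). Closed: final G1 returns to the first vertex.

**Shape 4** — `<path>` rectangle, stroke `#000000` → engrave (S262, F3869). Machine vertices: (143.5435,112.7483) → (197.2758,112.7483) → (197.2758,39.5988) → (143.5435,39.5988) → (143.5435,112.7483). Closed: final G1 returns to the first vertex.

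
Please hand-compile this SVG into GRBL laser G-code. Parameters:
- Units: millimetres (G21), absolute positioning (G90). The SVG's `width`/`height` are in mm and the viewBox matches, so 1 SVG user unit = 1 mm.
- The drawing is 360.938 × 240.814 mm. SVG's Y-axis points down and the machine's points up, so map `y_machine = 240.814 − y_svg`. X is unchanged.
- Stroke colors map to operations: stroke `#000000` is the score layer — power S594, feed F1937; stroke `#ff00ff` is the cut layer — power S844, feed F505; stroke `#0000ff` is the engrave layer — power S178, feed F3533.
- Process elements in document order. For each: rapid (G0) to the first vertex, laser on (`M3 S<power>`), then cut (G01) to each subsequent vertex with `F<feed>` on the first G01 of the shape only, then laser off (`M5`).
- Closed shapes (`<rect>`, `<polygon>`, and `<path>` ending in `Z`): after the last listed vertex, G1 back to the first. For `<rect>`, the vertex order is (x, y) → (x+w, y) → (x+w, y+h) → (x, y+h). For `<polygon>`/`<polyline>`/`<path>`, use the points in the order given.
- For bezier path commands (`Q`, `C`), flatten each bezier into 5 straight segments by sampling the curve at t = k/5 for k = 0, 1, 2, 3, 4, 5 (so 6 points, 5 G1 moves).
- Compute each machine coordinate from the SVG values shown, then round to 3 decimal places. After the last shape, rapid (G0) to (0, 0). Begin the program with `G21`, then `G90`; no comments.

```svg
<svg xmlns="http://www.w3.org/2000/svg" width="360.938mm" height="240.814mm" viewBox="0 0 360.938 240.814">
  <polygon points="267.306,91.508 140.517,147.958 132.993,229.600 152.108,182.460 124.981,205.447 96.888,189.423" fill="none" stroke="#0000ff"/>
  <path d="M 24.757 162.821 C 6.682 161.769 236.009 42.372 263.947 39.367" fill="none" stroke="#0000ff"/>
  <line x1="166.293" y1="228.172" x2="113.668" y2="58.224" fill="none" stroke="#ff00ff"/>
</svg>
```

1 u = 1 mm; y_m = 240.814 − y.

[1] `<polygon>` closed polygon, #0000ff→engrave S178 F3533: (267.306,149.306) → (140.517,92.856) → (132.993,11.214) → (152.108,58.354) → (124.981,35.367) → (96.888,51.391) → (267.306,149.306) (closed)

[2] `<path>` cubic bezier, #0000ff→engrave S178 F3533: (24.757,77.993) → (40.010,90.948) → (93.097,121.038) → (162.477,156.996) → (226.608,187.555) → (263.947,201.447)

[3] `<line>` line segment, #ff00ff→cut S844 F505: (166.293,12.642) → (113.668,182.590)

G21
G90
G0 X267.306 Y149.306
M3 S178
G01 X140.517 Y92.856 F3533
G01 X132.993 Y11.214
G01 X152.108 Y58.354
G01 X124.981 Y35.367
G01 X96.888 Y51.391
G01 X267.306 Y149.306
M5
G0 X24.757 Y77.993
M3 S178
G01 X40.010 Y90.948 F3533
G01 X93.097 Y121.038
G01 X162.477 Y156.996
G01 X226.608 Y187.555
G01 X263.947 Y201.447
M5
G0 X166.293 Y12.642
M3 S844
G01 X113.668 Y182.590 F505
M5
G0 X0.000 Y0.000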